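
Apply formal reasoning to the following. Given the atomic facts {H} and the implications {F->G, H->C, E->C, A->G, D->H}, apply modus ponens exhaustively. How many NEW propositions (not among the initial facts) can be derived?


Initial facts: {H}
Apply modus ponens to closure:
  H and H->C  =>  C
Final known: {C, H}
New propositions: {C}
Count = 1

1


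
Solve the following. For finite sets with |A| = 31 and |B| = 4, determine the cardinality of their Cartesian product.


The Cartesian product A x B contains all ordered pairs (a, b).
|A x B| = |A| * |B| = 31 * 4 = 124

124


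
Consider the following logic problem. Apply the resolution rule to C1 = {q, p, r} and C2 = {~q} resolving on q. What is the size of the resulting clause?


Remove q from C1 and ~q from C2.
C1 remainder: {p, r}
C2 remainder: {}
Union (resolvent): {p, r}
Resolvent has 2 literal(s).

2


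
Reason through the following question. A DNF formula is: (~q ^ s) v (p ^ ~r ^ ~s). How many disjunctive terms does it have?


A DNF formula is a disjunction of terms (conjunctions).
Terms are separated by v.
Counting the disjuncts: 2 terms.

2


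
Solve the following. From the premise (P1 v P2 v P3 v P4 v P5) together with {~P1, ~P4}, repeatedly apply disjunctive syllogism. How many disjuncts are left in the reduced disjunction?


Original disjuncts (5): P1, P2, P3, P4, P5
Negated (eliminate): ~P1, ~P4
Remaining disjuncts: P2, P3, P5
Count = 5 - 2 = 3

3


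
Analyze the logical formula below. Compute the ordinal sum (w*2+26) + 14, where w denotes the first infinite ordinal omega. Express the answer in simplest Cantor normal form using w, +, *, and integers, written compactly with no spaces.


Compute (w*2+26) + 14.
Ordinal + is associative but NOT commutative; for finite n>0, n + w = w but w + n stays w+n.
By associativity: (w*2+26) + 14 = w*2 + (26+14) = w*2+40.
Result = w*2+40

w*2+40


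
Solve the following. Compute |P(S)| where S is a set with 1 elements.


The power set of a set with n elements has 2^n elements.
|P(S)| = 2^1 = 2

2


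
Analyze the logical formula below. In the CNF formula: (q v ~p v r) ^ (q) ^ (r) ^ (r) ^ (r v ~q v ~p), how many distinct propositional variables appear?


Identify each variable that appears in the formula.
Variables found: p, q, r
Count = 3

3


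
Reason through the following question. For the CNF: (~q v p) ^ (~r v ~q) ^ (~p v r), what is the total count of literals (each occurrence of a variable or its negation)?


Counting literals in each clause:
Clause 1: 2 literal(s)
Clause 2: 2 literal(s)
Clause 3: 2 literal(s)
Total = 6

6


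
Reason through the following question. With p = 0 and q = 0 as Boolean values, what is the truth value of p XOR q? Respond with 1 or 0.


p = 0, q = 0
Operation: p XOR q
Evaluate: 0 XOR 0 = 0

0


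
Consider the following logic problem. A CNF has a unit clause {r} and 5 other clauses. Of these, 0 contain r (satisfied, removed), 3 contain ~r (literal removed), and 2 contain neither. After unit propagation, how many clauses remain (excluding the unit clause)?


Satisfied (removed): 0
Shortened (remain): 3
Unchanged (remain): 2
Remaining = 3 + 2 = 5

5


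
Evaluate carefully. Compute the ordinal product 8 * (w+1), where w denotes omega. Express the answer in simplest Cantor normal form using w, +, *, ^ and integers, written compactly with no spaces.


Compute 8 * (w+1).
Ordinal * is associative and left-distributive over +, but NOT commutative; for finite n>1, n*w = w but w*n stays w*n.
By left-distributivity: 8 * (w+1) = 8*w + 8*1 = w + 8 = w+8.
Result = w+8

w+8


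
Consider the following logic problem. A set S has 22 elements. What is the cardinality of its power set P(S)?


The power set of a set with n elements has 2^n elements.
|P(S)| = 2^22 = 4194304

4194304


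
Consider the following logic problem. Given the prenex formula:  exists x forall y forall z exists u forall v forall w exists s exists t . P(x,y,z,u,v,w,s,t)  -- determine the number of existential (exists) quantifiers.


Quantifier prefix: exists x forall y forall z exists u forall v forall w exists s exists t
Mark each quantifier type:
  E U U E U U E E
Universal count = 4, Existential count = 4
Asked for existential (exists) quantifiers: 4

4


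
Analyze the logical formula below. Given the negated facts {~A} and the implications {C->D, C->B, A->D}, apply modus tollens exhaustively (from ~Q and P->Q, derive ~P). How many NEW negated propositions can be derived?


Initial negated facts: {~A}
Apply modus tollens to closure:
  (no implication fires)
Final negated: {~A}
New negations: {(none)}
Count = 0

0


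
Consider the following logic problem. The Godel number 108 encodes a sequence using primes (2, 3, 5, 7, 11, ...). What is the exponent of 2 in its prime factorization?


Factorize 108 by dividing by 2 repeatedly.
Division steps: 2 divides 108 exactly 2 time(s).
Exponent of 2 = 2

2


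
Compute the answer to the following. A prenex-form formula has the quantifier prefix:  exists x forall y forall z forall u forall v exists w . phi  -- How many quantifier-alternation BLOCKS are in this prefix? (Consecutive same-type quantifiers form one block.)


Quantifier-type sequence: E A A A A E  (A=forall, E=exists)
Group into maximal same-type runs:
  Ex1 | Ax4 | Ex1
Number of blocks = 3

3


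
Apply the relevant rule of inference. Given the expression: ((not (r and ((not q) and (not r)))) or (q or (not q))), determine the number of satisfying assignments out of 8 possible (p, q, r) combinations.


Check all 8 assignments:
p=0, q=0, r=0: 1
p=0, q=0, r=1: 1
p=0, q=1, r=0: 1
p=0, q=1, r=1: 1
p=1, q=0, r=0: 1
p=1, q=0, r=1: 1
p=1, q=1, r=0: 1
p=1, q=1, r=1: 1
Count of True = 8

8


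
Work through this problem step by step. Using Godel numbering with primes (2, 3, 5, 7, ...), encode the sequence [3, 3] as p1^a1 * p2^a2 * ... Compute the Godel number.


Encode each element as an exponent of the corresponding prime:
  2^3 = 8
  3^3 = 27
Product = 8 * 27 = 216

216


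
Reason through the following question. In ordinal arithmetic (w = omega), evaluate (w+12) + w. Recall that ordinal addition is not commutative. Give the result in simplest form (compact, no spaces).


Compute (w+12) + w.
Ordinal + is associative but NOT commutative; for finite n>0, n + w = w but w + n stays w+n.
(w+12) + w = w + (12+w) = w + w = w*2 (the finite tail 12 is absorbed by the right w).
Result = w*2

w*2


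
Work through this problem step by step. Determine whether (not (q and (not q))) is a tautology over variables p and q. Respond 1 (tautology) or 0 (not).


Check all 4 assignments:
p=0, q=0: 1
p=0, q=1: 1
p=1, q=0: 1
p=1, q=1: 1
Satisfying count = 4/4.
Tautology iff count = 4: yes.

1


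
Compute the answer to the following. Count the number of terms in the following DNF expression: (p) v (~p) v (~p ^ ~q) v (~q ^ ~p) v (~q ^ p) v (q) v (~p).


A DNF formula is a disjunction of terms (conjunctions).
Terms are separated by v.
Counting the disjuncts: 7 terms.

7


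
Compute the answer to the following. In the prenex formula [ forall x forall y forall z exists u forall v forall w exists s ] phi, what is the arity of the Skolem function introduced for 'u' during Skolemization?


Quantifier prefix: forall x forall y forall z exists u forall v forall w exists s
'u' is existentially quantified at position 4.
Universal variables preceding it: x, y, z
Skolem function arity = 3

3


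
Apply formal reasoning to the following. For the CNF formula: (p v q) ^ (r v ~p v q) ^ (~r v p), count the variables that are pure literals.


Check each variable for pure literal status:
p: mixed (not pure)
q: pure positive
r: mixed (not pure)
Pure literal count = 1

1


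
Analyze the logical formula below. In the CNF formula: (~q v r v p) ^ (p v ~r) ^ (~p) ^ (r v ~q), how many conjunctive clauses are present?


A CNF formula is a conjunction of clauses.
Clauses are separated by ^.
Counting the conjuncts: 4 clauses.

4


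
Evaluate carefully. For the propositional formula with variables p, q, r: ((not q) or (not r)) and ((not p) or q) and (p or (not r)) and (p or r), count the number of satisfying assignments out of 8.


Evaluate all 8 assignments for p, q, r:
p=0, q=0, r=0: 0
p=0, q=0, r=1: 0
p=0, q=1, r=0: 0
p=0, q=1, r=1: 0
p=1, q=0, r=0: 0
p=1, q=0, r=1: 0
p=1, q=1, r=0: 1
p=1, q=1, r=1: 0
Satisfying count = 1

1


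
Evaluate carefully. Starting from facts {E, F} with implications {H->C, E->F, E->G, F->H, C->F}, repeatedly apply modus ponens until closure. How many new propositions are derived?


Initial facts: {E, F}
Apply modus ponens to closure:
  E and E->G  =>  G
  F and F->H  =>  H
  H and H->C  =>  C
Final known: {C, E, F, G, H}
New propositions: {C, G, H}
Count = 3

3


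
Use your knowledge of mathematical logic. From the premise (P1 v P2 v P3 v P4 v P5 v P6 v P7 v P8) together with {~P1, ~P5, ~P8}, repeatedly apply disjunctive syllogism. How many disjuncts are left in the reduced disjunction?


Original disjuncts (8): P1, P2, P3, P4, P5, P6, P7, P8
Negated (eliminate): ~P1, ~P5, ~P8
Remaining disjuncts: P2, P3, P4, P6, P7
Count = 8 - 3 = 5

5


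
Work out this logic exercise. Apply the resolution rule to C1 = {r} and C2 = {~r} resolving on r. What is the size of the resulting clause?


Remove r from C1 and ~r from C2.
C1 remainder: {}
C2 remainder: {}
Union (resolvent): {} (empty clause)
Resolvent has 0 literal(s).

0


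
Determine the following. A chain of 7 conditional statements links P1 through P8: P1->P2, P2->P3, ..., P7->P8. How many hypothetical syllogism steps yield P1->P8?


With 7 implications in a chain connecting 8 propositions:
P1->P2, P2->P3, ..., P7->P8
Steps needed = (number of implications) - 1 = 7 - 1 = 6

6


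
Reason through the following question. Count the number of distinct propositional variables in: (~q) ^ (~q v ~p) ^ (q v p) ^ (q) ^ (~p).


Identify each variable that appears in the formula.
Variables found: p, q
Count = 2

2


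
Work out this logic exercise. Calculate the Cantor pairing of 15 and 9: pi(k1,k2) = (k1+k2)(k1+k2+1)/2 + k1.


k1 + k2 = 24
(k1+k2)(k1+k2+1)/2 = 24 * 25 / 2 = 300
pi = 300 + 15 = 315

315


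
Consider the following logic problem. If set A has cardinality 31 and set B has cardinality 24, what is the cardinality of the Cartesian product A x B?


The Cartesian product A x B contains all ordered pairs (a, b).
|A x B| = |A| * |B| = 31 * 24 = 744

744


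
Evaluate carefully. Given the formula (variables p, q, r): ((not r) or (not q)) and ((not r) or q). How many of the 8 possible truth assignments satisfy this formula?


Evaluate all 8 assignments for p, q, r:
p=0, q=0, r=0: 1
p=0, q=0, r=1: 0
p=0, q=1, r=0: 1
p=0, q=1, r=1: 0
p=1, q=0, r=0: 1
p=1, q=0, r=1: 0
p=1, q=1, r=0: 1
p=1, q=1, r=1: 0
Satisfying count = 4

4


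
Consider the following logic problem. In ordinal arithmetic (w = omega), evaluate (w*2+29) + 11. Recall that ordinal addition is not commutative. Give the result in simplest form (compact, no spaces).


Compute (w*2+29) + 11.
Ordinal + is associative but NOT commutative; for finite n>0, n + w = w but w + n stays w+n.
By associativity: (w*2+29) + 11 = w*2 + (29+11) = w*2+40.
Result = w*2+40

w*2+40


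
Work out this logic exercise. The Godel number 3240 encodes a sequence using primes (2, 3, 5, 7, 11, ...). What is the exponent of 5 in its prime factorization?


Factorize 3240 by dividing by 5 repeatedly.
Division steps: 5 divides 3240 exactly 1 time(s).
Exponent of 5 = 1

1


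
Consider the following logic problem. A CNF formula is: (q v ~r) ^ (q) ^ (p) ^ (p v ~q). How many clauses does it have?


A CNF formula is a conjunction of clauses.
Clauses are separated by ^.
Counting the conjuncts: 4 clauses.

4


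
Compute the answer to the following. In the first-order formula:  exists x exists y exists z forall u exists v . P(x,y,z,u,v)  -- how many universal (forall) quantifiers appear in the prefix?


Quantifier prefix: exists x exists y exists z forall u exists v
Mark each quantifier type:
  E E E U E
Universal count = 1, Existential count = 4
Asked for universal (forall) quantifiers: 1

1


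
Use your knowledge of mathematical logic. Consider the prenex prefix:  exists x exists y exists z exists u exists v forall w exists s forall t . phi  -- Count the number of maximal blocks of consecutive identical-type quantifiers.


Quantifier-type sequence: E E E E E A E A  (A=forall, E=exists)
Group into maximal same-type runs:
  Ex5 | Ax1 | Ex1 | Ax1
Number of blocks = 4

4


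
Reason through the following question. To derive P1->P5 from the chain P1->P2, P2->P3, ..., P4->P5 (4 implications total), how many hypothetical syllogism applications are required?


With 4 implications in a chain connecting 5 propositions:
P1->P2, P2->P3, ..., P4->P5
Steps needed = (number of implications) - 1 = 4 - 1 = 3

3


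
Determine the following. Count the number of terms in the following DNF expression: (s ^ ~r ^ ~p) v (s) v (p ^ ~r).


A DNF formula is a disjunction of terms (conjunctions).
Terms are separated by v.
Counting the disjuncts: 3 terms.

3


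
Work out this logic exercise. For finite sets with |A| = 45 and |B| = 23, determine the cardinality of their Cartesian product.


The Cartesian product A x B contains all ordered pairs (a, b).
|A x B| = |A| * |B| = 45 * 23 = 1035

1035


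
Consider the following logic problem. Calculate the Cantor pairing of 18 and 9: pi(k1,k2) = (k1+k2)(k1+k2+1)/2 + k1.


k1 + k2 = 27
(k1+k2)(k1+k2+1)/2 = 27 * 28 / 2 = 378
pi = 378 + 18 = 396

396


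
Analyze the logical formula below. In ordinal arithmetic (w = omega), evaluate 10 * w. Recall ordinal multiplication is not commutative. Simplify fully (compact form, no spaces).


Compute 10 * w.
Ordinal * is associative and left-distributive over +, but NOT commutative; for finite n>1, n*w = w but w*n stays w*n.
For finite n>0, n * w = sup{n*k : k<w} = w. So 10 * w = w.
Result = w

w


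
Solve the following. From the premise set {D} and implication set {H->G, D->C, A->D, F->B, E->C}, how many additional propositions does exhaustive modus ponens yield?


Initial facts: {D}
Apply modus ponens to closure:
  D and D->C  =>  C
Final known: {C, D}
New propositions: {C}
Count = 1

1


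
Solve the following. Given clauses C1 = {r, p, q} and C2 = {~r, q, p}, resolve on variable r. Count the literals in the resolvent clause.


Remove r from C1 and ~r from C2.
C1 remainder: {p, q}
C2 remainder: {q, p}
Union (resolvent): {p, q}
Resolvent has 2 literal(s).

2


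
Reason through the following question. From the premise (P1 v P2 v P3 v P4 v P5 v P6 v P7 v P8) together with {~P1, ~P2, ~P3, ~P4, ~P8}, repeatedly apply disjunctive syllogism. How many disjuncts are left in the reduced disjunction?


Original disjuncts (8): P1, P2, P3, P4, P5, P6, P7, P8
Negated (eliminate): ~P1, ~P2, ~P3, ~P4, ~P8
Remaining disjuncts: P5, P6, P7
Count = 8 - 5 = 3

3


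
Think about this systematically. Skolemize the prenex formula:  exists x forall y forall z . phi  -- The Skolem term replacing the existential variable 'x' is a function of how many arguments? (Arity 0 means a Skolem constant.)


Quantifier prefix: exists x forall y forall z
'x' is existentially quantified at position 1.
No universal quantifiers precede it.
Skolem function arity = 0 (a Skolem constant)

0


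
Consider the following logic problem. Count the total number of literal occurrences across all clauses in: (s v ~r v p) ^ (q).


Counting literals in each clause:
Clause 1: 3 literal(s)
Clause 2: 1 literal(s)
Total = 4

4


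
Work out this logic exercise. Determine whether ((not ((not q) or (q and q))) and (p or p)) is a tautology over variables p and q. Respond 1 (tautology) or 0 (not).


Check all 4 assignments:
p=0, q=0: 0
p=0, q=1: 0
p=1, q=0: 0
p=1, q=1: 0
Satisfying count = 0/4.
Tautology iff count = 4: no.

0


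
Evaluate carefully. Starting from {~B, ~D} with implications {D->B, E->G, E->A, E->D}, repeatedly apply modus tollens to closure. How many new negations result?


Initial negated facts: {~B, ~D}
Apply modus tollens to closure:
  ~D and E->D  =>  ~E
Final negated: {~B, ~D, ~E}
New negations: {~E}
Count = 1

1


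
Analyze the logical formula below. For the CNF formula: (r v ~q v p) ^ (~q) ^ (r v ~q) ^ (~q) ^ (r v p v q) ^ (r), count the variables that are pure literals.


Check each variable for pure literal status:
p: pure positive
q: mixed (not pure)
r: pure positive
Pure literal count = 2

2


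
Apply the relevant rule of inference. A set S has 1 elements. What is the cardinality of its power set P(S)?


The power set of a set with n elements has 2^n elements.
|P(S)| = 2^1 = 2

2


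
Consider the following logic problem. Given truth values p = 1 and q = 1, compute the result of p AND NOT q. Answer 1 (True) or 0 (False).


p = 1, q = 1
Operation: p AND NOT q
Evaluate: 1 AND NOT 1 = 0

0


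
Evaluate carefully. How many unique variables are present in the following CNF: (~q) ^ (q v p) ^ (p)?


Identify each variable that appears in the formula.
Variables found: p, q
Count = 2

2


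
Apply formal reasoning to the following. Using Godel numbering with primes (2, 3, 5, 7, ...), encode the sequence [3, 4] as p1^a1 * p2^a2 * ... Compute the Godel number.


Encode each element as an exponent of the corresponding prime:
  2^3 = 8
  3^4 = 81
Product = 8 * 81 = 648

648


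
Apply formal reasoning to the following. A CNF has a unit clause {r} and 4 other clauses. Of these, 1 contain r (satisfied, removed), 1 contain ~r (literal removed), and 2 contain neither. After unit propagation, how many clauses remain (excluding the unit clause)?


Satisfied (removed): 1
Shortened (remain): 1
Unchanged (remain): 2
Remaining = 1 + 2 = 3

3


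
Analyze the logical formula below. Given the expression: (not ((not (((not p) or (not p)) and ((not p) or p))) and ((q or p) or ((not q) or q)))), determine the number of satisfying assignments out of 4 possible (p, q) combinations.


Check all 4 assignments:
p=0, q=0: 1
p=0, q=1: 1
p=1, q=0: 0
p=1, q=1: 0
Count of True = 2

2


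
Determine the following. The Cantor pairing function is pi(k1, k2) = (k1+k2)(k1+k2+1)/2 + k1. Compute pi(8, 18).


k1 + k2 = 26
(k1+k2)(k1+k2+1)/2 = 26 * 27 / 2 = 351
pi = 351 + 8 = 359

359


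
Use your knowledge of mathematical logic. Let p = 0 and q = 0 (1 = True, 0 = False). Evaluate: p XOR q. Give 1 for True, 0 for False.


p = 0, q = 0
Operation: p XOR q
Evaluate: 0 XOR 0 = 0

0


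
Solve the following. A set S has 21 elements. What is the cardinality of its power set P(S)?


The power set of a set with n elements has 2^n elements.
|P(S)| = 2^21 = 2097152

2097152


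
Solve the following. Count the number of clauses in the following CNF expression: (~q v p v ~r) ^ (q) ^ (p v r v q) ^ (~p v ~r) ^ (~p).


A CNF formula is a conjunction of clauses.
Clauses are separated by ^.
Counting the conjuncts: 5 clauses.

5


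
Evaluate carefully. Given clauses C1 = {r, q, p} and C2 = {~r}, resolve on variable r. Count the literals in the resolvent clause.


Remove r from C1 and ~r from C2.
C1 remainder: {q, p}
C2 remainder: {}
Union (resolvent): {p, q}
Resolvent has 2 literal(s).

2


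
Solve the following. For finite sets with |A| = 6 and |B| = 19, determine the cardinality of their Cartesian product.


The Cartesian product A x B contains all ordered pairs (a, b).
|A x B| = |A| * |B| = 6 * 19 = 114

114


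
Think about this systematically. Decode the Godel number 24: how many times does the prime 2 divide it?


Factorize 24 by dividing by 2 repeatedly.
Division steps: 2 divides 24 exactly 3 time(s).
Exponent of 2 = 3

3


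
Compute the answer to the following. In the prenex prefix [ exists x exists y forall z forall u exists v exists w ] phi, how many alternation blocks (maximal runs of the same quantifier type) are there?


Quantifier-type sequence: E E A A E E  (A=forall, E=exists)
Group into maximal same-type runs:
  Ex2 | Ax2 | Ex2
Number of blocks = 3

3


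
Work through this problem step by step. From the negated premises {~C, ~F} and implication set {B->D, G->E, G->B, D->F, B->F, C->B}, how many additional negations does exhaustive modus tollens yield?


Initial negated facts: {~C, ~F}
Apply modus tollens to closure:
  ~F and D->F  =>  ~D
  ~F and B->F  =>  ~B
  ~B and G->B  =>  ~G
Final negated: {~B, ~C, ~D, ~F, ~G}
New negations: {~B, ~D, ~G}
Count = 3

3


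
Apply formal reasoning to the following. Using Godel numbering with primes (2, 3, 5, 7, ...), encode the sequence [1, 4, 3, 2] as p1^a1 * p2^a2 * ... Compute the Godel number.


Encode each element as an exponent of the corresponding prime:
  2^1 = 2
  3^4 = 81
  5^3 = 125
  7^2 = 49
Product = 2 * 81 * 125 * 49 = 992250

992250


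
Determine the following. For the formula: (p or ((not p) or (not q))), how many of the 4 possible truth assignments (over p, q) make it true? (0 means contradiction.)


Check all 4 assignments:
p=0, q=0: 1
p=0, q=1: 1
p=1, q=0: 1
p=1, q=1: 1
Count of True = 4

4


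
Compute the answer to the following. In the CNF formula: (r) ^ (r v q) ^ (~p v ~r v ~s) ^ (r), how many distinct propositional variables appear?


Identify each variable that appears in the formula.
Variables found: p, q, r, s
Count = 4

4


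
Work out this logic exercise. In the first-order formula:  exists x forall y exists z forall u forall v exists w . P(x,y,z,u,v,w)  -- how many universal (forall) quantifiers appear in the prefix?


Quantifier prefix: exists x forall y exists z forall u forall v exists w
Mark each quantifier type:
  E U E U U E
Universal count = 3, Existential count = 3
Asked for universal (forall) quantifiers: 3

3


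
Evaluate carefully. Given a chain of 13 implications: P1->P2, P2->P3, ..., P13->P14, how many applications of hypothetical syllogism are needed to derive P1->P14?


With 13 implications in a chain connecting 14 propositions:
P1->P2, P2->P3, ..., P13->P14
Steps needed = (number of implications) - 1 = 13 - 1 = 12

12


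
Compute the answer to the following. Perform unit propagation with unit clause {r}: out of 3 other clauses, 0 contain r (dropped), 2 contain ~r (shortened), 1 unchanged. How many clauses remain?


Satisfied (removed): 0
Shortened (remain): 2
Unchanged (remain): 1
Remaining = 2 + 1 = 3

3


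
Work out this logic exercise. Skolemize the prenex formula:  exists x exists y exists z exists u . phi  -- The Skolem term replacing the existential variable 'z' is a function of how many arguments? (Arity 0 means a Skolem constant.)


Quantifier prefix: exists x exists y exists z exists u
'z' is existentially quantified at position 3.
No universal quantifiers precede it.
Skolem function arity = 0 (a Skolem constant)

0


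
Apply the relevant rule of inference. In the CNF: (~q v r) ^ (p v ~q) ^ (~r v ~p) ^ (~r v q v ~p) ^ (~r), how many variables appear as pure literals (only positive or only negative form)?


Check each variable for pure literal status:
p: mixed (not pure)
q: mixed (not pure)
r: mixed (not pure)
Pure literal count = 0

0


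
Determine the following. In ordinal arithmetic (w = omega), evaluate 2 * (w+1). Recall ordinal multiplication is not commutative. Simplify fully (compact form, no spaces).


Compute 2 * (w+1).
Ordinal * is associative and left-distributive over +, but NOT commutative; for finite n>1, n*w = w but w*n stays w*n.
By left-distributivity: 2 * (w+1) = 2*w + 2*1 = w + 2 = w+2.
Result = w+2

w+2


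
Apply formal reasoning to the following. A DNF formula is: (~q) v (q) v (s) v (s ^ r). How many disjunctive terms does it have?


A DNF formula is a disjunction of terms (conjunctions).
Terms are separated by v.
Counting the disjuncts: 4 terms.

4


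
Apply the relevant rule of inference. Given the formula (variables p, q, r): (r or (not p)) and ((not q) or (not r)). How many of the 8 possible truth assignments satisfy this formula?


Evaluate all 8 assignments for p, q, r:
p=0, q=0, r=0: 1
p=0, q=0, r=1: 1
p=0, q=1, r=0: 1
p=0, q=1, r=1: 0
p=1, q=0, r=0: 0
p=1, q=0, r=1: 1
p=1, q=1, r=0: 0
p=1, q=1, r=1: 0
Satisfying count = 4

4


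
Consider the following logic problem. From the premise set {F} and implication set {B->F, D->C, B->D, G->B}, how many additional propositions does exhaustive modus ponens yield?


Initial facts: {F}
Apply modus ponens to closure:
  (no implication fires)
Final known: {F}
New propositions: {(none)}
Count = 0

0


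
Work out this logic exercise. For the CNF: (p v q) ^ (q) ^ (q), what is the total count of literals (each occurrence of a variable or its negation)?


Counting literals in each clause:
Clause 1: 2 literal(s)
Clause 2: 1 literal(s)
Clause 3: 1 literal(s)
Total = 4

4


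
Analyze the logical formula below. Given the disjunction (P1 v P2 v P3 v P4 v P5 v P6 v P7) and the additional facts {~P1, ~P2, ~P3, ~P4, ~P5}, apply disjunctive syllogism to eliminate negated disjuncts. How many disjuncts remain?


Original disjuncts (7): P1, P2, P3, P4, P5, P6, P7
Negated (eliminate): ~P1, ~P2, ~P3, ~P4, ~P5
Remaining disjuncts: P6, P7
Count = 7 - 5 = 2

2


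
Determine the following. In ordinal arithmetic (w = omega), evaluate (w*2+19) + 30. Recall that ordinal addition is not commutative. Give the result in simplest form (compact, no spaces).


Compute (w*2+19) + 30.
Ordinal + is associative but NOT commutative; for finite n>0, n + w = w but w + n stays w+n.
By associativity: (w*2+19) + 30 = w*2 + (19+30) = w*2+49.
Result = w*2+49

w*2+49


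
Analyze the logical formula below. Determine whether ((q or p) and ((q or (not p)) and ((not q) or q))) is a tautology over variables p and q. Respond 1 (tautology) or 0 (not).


Check all 4 assignments:
p=0, q=0: 0
p=0, q=1: 1
p=1, q=0: 0
p=1, q=1: 1
Satisfying count = 2/4.
Tautology iff count = 4: no.

0


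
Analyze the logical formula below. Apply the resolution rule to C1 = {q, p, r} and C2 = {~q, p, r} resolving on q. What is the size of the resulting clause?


Remove q from C1 and ~q from C2.
C1 remainder: {p, r}
C2 remainder: {p, r}
Union (resolvent): {p, r}
Resolvent has 2 literal(s).

2


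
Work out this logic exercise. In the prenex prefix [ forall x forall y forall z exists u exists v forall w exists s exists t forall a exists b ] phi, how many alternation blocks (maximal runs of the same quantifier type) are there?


Quantifier-type sequence: A A A E E A E E A E  (A=forall, E=exists)
Group into maximal same-type runs:
  Ax3 | Ex2 | Ax1 | Ex2 | Ax1 | Ex1
Number of blocks = 6

6


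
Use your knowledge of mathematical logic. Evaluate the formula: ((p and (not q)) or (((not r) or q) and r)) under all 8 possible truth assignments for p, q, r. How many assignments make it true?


Check all 8 assignments:
p=0, q=0, r=0: 0
p=0, q=0, r=1: 0
p=0, q=1, r=0: 0
p=0, q=1, r=1: 1
p=1, q=0, r=0: 1
p=1, q=0, r=1: 1
p=1, q=1, r=0: 0
p=1, q=1, r=1: 1
Count of True = 4

4


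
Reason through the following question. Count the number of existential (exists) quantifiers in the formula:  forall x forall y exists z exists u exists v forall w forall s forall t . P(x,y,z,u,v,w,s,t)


Quantifier prefix: forall x forall y exists z exists u exists v forall w forall s forall t
Mark each quantifier type:
  U U E E E U U U
Universal count = 5, Existential count = 3
Asked for existential (exists) quantifiers: 3

3


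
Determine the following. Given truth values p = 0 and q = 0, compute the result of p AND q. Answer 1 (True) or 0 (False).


p = 0, q = 0
Operation: p AND q
Evaluate: 0 AND 0 = 0

0


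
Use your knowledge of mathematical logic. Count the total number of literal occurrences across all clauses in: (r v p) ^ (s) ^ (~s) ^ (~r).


Counting literals in each clause:
Clause 1: 2 literal(s)
Clause 2: 1 literal(s)
Clause 3: 1 literal(s)
Clause 4: 1 literal(s)
Total = 5

5


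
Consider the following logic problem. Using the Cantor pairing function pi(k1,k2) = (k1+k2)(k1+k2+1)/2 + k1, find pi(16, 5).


k1 + k2 = 21
(k1+k2)(k1+k2+1)/2 = 21 * 22 / 2 = 231
pi = 231 + 16 = 247

247


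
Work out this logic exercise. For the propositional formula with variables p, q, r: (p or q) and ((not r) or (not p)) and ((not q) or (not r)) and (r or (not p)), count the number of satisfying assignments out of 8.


Evaluate all 8 assignments for p, q, r:
p=0, q=0, r=0: 0
p=0, q=0, r=1: 0
p=0, q=1, r=0: 1
p=0, q=1, r=1: 0
p=1, q=0, r=0: 0
p=1, q=0, r=1: 0
p=1, q=1, r=0: 0
p=1, q=1, r=1: 0
Satisfying count = 1

1


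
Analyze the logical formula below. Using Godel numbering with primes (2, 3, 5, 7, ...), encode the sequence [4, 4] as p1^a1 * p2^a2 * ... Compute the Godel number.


Encode each element as an exponent of the corresponding prime:
  2^4 = 16
  3^4 = 81
Product = 16 * 81 = 1296

1296


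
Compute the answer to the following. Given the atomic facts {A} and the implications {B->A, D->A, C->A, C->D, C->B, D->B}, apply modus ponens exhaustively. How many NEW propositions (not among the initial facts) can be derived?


Initial facts: {A}
Apply modus ponens to closure:
  (no implication fires)
Final known: {A}
New propositions: {(none)}
Count = 0

0


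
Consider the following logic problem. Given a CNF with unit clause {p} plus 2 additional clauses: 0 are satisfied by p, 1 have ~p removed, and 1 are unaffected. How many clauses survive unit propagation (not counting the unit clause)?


Satisfied (removed): 0
Shortened (remain): 1
Unchanged (remain): 1
Remaining = 1 + 1 = 2

2


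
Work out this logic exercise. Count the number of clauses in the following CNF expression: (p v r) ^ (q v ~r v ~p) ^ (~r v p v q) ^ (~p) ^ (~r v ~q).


A CNF formula is a conjunction of clauses.
Clauses are separated by ^.
Counting the conjuncts: 5 clauses.

5


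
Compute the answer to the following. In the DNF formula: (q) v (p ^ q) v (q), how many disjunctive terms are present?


A DNF formula is a disjunction of terms (conjunctions).
Terms are separated by v.
Counting the disjuncts: 3 terms.

3


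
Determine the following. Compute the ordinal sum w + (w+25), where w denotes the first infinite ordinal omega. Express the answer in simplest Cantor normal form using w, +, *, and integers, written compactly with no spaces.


Compute w + (w+25).
Ordinal + is associative but NOT commutative; for finite n>0, n + w = w but w + n stays w+n.
w + (w+25) = (w+w) + 25 = w*2+25.
Result = w*2+25

w*2+25


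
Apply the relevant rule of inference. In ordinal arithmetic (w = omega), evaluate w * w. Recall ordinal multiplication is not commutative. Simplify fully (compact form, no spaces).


Compute w * w.
Ordinal * is associative and left-distributive over +, but NOT commutative; for finite n>1, n*w = w but w*n stays w*n.
w * w = w^2 by definition.
Result = w^2

w^2


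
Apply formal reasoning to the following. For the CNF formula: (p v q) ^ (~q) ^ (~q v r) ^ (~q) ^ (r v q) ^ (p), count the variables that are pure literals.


Check each variable for pure literal status:
p: pure positive
q: mixed (not pure)
r: pure positive
Pure literal count = 2

2


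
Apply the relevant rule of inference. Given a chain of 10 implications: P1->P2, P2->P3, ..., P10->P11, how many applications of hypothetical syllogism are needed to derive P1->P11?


With 10 implications in a chain connecting 11 propositions:
P1->P2, P2->P3, ..., P10->P11
Steps needed = (number of implications) - 1 = 10 - 1 = 9

9


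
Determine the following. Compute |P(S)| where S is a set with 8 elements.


The power set of a set with n elements has 2^n elements.
|P(S)| = 2^8 = 256

256


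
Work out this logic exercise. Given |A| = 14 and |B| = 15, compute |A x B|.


The Cartesian product A x B contains all ordered pairs (a, b).
|A x B| = |A| * |B| = 14 * 15 = 210

210


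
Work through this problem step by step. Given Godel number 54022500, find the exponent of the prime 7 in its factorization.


Factorize 54022500 by dividing by 7 repeatedly.
Division steps: 7 divides 54022500 exactly 4 time(s).
Exponent of 7 = 4

4


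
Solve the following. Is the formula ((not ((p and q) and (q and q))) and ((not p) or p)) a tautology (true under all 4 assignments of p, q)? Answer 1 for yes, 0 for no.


Check all 4 assignments:
p=0, q=0: 1
p=0, q=1: 1
p=1, q=0: 1
p=1, q=1: 0
Satisfying count = 3/4.
Tautology iff count = 4: no.

0


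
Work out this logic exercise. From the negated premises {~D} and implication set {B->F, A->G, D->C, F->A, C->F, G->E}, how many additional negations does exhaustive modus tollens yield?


Initial negated facts: {~D}
Apply modus tollens to closure:
  (no implication fires)
Final negated: {~D}
New negations: {(none)}
Count = 0

0


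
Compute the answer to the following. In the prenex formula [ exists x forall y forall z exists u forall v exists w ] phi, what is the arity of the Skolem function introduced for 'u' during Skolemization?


Quantifier prefix: exists x forall y forall z exists u forall v exists w
'u' is existentially quantified at position 4.
Universal variables preceding it: y, z
Skolem function arity = 2

2


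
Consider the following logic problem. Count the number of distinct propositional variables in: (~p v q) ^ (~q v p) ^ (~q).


Identify each variable that appears in the formula.
Variables found: p, q
Count = 2

2


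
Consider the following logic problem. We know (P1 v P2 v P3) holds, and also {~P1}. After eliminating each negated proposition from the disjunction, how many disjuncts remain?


Original disjuncts (3): P1, P2, P3
Negated (eliminate): ~P1
Remaining disjuncts: P2, P3
Count = 3 - 1 = 2

2


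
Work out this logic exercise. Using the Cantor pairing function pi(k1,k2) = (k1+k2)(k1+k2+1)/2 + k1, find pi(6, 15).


k1 + k2 = 21
(k1+k2)(k1+k2+1)/2 = 21 * 22 / 2 = 231
pi = 231 + 6 = 237

237


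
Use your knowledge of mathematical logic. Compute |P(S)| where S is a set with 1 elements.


The power set of a set with n elements has 2^n elements.
|P(S)| = 2^1 = 2

2


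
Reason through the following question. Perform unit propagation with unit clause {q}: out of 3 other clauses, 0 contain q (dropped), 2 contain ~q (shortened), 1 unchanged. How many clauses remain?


Satisfied (removed): 0
Shortened (remain): 2
Unchanged (remain): 1
Remaining = 2 + 1 = 3

3


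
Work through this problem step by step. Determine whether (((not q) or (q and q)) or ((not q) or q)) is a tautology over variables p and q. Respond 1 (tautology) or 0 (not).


Check all 4 assignments:
p=0, q=0: 1
p=0, q=1: 1
p=1, q=0: 1
p=1, q=1: 1
Satisfying count = 4/4.
Tautology iff count = 4: yes.

1


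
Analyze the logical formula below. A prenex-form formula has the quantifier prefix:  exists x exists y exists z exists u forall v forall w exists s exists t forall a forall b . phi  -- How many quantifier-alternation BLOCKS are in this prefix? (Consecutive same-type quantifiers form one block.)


Quantifier-type sequence: E E E E A A E E A A  (A=forall, E=exists)
Group into maximal same-type runs:
  Ex4 | Ax2 | Ex2 | Ax2
Number of blocks = 4

4


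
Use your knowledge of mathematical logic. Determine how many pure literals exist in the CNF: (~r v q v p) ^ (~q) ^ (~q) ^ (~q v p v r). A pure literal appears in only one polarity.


Check each variable for pure literal status:
p: pure positive
q: mixed (not pure)
r: mixed (not pure)
Pure literal count = 1

1


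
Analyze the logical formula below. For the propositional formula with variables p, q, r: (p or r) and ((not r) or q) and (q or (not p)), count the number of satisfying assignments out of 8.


Evaluate all 8 assignments for p, q, r:
p=0, q=0, r=0: 0
p=0, q=0, r=1: 0
p=0, q=1, r=0: 0
p=0, q=1, r=1: 1
p=1, q=0, r=0: 0
p=1, q=0, r=1: 0
p=1, q=1, r=0: 1
p=1, q=1, r=1: 1
Satisfying count = 3

3


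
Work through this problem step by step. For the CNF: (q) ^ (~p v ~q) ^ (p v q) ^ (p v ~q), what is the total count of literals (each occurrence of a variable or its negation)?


Counting literals in each clause:
Clause 1: 1 literal(s)
Clause 2: 2 literal(s)
Clause 3: 2 literal(s)
Clause 4: 2 literal(s)
Total = 7

7


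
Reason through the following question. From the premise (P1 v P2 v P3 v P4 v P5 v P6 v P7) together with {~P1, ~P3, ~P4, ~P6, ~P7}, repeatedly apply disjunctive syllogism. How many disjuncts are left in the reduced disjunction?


Original disjuncts (7): P1, P2, P3, P4, P5, P6, P7
Negated (eliminate): ~P1, ~P3, ~P4, ~P6, ~P7
Remaining disjuncts: P2, P5
Count = 7 - 5 = 2

2


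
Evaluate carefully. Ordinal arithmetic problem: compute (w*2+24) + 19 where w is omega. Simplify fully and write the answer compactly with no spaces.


Compute (w*2+24) + 19.
Ordinal + is associative but NOT commutative; for finite n>0, n + w = w but w + n stays w+n.
By associativity: (w*2+24) + 19 = w*2 + (24+19) = w*2+43.
Result = w*2+43

w*2+43


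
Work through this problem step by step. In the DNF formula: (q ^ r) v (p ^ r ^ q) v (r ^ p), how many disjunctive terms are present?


A DNF formula is a disjunction of terms (conjunctions).
Terms are separated by v.
Counting the disjuncts: 3 terms.

3


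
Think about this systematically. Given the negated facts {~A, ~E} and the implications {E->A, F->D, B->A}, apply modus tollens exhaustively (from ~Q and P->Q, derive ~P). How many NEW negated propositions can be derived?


Initial negated facts: {~A, ~E}
Apply modus tollens to closure:
  ~A and B->A  =>  ~B
Final negated: {~A, ~B, ~E}
New negations: {~B}
Count = 1

1


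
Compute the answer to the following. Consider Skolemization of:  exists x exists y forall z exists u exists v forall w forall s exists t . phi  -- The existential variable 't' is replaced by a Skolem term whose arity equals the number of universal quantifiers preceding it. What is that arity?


Quantifier prefix: exists x exists y forall z exists u exists v forall w forall s exists t
't' is existentially quantified at position 8.
Universal variables preceding it: z, w, s
Skolem function arity = 3

3


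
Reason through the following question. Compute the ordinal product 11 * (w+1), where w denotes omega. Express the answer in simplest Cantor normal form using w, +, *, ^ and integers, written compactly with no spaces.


Compute 11 * (w+1).
Ordinal * is associative and left-distributive over +, but NOT commutative; for finite n>1, n*w = w but w*n stays w*n.
By left-distributivity: 11 * (w+1) = 11*w + 11*1 = w + 11 = w+11.
Result = w+11

w+11


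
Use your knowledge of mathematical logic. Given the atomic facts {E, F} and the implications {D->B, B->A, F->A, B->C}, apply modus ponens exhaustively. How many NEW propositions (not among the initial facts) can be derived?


Initial facts: {E, F}
Apply modus ponens to closure:
  F and F->A  =>  A
Final known: {A, E, F}
New propositions: {A}
Count = 1

1


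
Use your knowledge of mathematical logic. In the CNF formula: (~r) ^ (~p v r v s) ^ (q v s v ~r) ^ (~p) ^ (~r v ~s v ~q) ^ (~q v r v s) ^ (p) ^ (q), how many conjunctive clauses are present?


A CNF formula is a conjunction of clauses.
Clauses are separated by ^.
Counting the conjuncts: 8 clauses.

8


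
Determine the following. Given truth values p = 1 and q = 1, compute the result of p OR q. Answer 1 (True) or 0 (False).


p = 1, q = 1
Operation: p OR q
Evaluate: 1 OR 1 = 1

1


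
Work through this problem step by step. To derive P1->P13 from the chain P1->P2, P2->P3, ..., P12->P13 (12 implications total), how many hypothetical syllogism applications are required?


With 12 implications in a chain connecting 13 propositions:
P1->P2, P2->P3, ..., P12->P13
Steps needed = (number of implications) - 1 = 12 - 1 = 11

11


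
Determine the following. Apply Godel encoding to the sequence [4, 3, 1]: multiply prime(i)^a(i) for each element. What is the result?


Encode each element as an exponent of the corresponding prime:
  2^4 = 16
  3^3 = 27
  5^1 = 5
Product = 16 * 27 * 5 = 2160

2160
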